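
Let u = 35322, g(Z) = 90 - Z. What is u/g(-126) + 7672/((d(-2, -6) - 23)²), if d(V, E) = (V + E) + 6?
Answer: 3955567/22500 ≈ 175.80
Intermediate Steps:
d(V, E) = 6 + E + V (d(V, E) = (E + V) + 6 = 6 + E + V)
u/g(-126) + 7672/((d(-2, -6) - 23)²) = 35322/(90 - 1*(-126)) + 7672/(((6 - 6 - 2) - 23)²) = 35322/(90 + 126) + 7672/((-2 - 23)²) = 35322/216 + 7672/((-25)²) = 35322*(1/216) + 7672/625 = 5887/36 + 7672*(1/625) = 5887/36 + 7672/625 = 3955567/22500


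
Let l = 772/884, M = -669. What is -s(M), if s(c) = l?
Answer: -193/221 ≈ -0.87330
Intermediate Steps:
l = 193/221 (l = 772*(1/884) = 193/221 ≈ 0.87330)
s(c) = 193/221
-s(M) = -1*193/221 = -193/221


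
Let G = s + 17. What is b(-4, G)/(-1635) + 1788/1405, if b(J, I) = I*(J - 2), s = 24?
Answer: 217934/153145 ≈ 1.4231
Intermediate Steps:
G = 41 (G = 24 + 17 = 41)
b(J, I) = I*(-2 + J)
b(-4, G)/(-1635) + 1788/1405 = (41*(-2 - 4))/(-1635) + 1788/1405 = (41*(-6))*(-1/1635) + 1788*(1/1405) = -246*(-1/1635) + 1788/1405 = 82/545 + 1788/1405 = 217934/153145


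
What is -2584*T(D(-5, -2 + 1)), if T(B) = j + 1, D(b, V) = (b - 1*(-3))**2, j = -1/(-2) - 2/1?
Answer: 1292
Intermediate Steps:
j = -3/2 (j = -1*(-1/2) - 2*1 = 1/2 - 2 = -3/2 ≈ -1.5000)
D(b, V) = (3 + b)**2 (D(b, V) = (b + 3)**2 = (3 + b)**2)
T(B) = -1/2 (T(B) = -3/2 + 1 = -1/2)
-2584*T(D(-5, -2 + 1)) = -2584*(-1/2) = 1292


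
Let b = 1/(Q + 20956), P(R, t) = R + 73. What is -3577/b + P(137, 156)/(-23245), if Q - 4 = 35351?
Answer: -936422254145/4649 ≈ -2.0142e+8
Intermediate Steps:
Q = 35355 (Q = 4 + 35351 = 35355)
P(R, t) = 73 + R
b = 1/56311 (b = 1/(35355 + 20956) = 1/56311 ≈ 1.7759e-5)
-3577/b + P(137, 156)/(-23245) = -3577/1/56311 + (73 + 137)/(-23245) = -3577*56311 + 210*(-1/23245) = -201424447 - 42/4649 = -936422254145/4649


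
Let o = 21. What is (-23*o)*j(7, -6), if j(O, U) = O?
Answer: -3381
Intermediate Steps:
(-23*o)*j(7, -6) = -23*21*7 = -483*7 = -3381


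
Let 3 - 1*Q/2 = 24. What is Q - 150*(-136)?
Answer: 20358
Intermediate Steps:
Q = -42 (Q = 6 - 2*24 = 6 - 48 = -42)
Q - 150*(-136) = -42 - 150*(-136) = -42 + 20400 = 20358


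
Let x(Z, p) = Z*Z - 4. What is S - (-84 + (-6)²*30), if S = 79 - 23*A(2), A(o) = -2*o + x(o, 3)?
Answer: -825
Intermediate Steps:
x(Z, p) = -4 + Z² (x(Z, p) = Z² - 4 = -4 + Z²)
A(o) = -4 + o² - 2*o (A(o) = -2*o + (-4 + o²) = -4 + o² - 2*o)
S = 171 (S = 79 - 23*(-4 + 2² - 2*2) = 79 - 23*(-4 + 4 - 4) = 79 - 23*(-4) = 79 + 92 = 171)
S - (-84 + (-6)²*30) = 171 - (-84 + (-6)²*30) = 171 - (-84 + 36*30) = 171 - (-84 + 1080) = 171 - 1*996 = 171 - 996 = -825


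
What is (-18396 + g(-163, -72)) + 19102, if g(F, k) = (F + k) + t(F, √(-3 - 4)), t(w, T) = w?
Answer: 308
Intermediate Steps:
g(F, k) = k + 2*F (g(F, k) = (F + k) + F = k + 2*F)
(-18396 + g(-163, -72)) + 19102 = (-18396 + (-72 + 2*(-163))) + 19102 = (-18396 + (-72 - 326)) + 19102 = (-18396 - 398) + 19102 = -18794 + 19102 = 308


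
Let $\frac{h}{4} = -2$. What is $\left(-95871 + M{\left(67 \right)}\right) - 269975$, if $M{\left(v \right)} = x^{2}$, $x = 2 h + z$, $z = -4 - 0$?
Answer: $-365446$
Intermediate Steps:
$z = -4$ ($z = -4 + 0 = -4$)
$h = -8$ ($h = 4 \left(-2\right) = -8$)
$x = -20$ ($x = 2 \left(-8\right) - 4 = -16 - 4 = -20$)
$M{\left(v \right)} = 400$ ($M{\left(v \right)} = \left(-20\right)^{2} = 400$)
$\left(-95871 + M{\left(67 \right)}\right) - 269975 = \left(-95871 + 400\right) - 269975 = -95471 - 269975 = -365446$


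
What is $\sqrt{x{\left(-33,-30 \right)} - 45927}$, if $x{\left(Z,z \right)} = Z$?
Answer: $2 i \sqrt{11490} \approx 214.38 i$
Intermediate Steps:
$\sqrt{x{\left(-33,-30 \right)} - 45927} = \sqrt{-33 - 45927} = \sqrt{-45960} = 2 i \sqrt{11490}$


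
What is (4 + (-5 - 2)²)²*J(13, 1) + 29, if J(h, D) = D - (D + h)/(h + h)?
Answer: 17231/13 ≈ 1325.5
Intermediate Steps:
J(h, D) = D - (D + h)/(2*h)
(4 + (-5 - 2)²)²*J(13, 1) + 29 = (4 + (-5 - 2)²)²*(-½ + 1 - ½*1/13) + 29 = (4 + (-7)²)²*(-½ + 1 - ½*1*1/13) + 29 = (4 + 49)²*(-½ + 1 - 1/26) + 29 = 53²*(6/13) + 29 = 2809*(6/13) + 29 = 16854/13 + 29 = 17231/13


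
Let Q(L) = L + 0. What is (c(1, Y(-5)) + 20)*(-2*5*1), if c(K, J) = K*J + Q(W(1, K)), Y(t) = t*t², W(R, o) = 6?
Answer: 990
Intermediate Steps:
Q(L) = L
Y(t) = t³
c(K, J) = 6 + J*K (c(K, J) = K*J + 6 = J*K + 6 = 6 + J*K)
(c(1, Y(-5)) + 20)*(-2*5*1) = ((6 + (-5)³*1) + 20)*(-2*5*1) = ((6 - 125*1) + 20)*(-10*1) = ((6 - 125) + 20)*(-10) = (-119 + 20)*(-10) = -99*(-10) = 990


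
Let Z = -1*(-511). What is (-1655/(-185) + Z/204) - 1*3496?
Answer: -26301377/7548 ≈ -3484.6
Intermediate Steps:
Z = 511
(-1655/(-185) + Z/204) - 1*3496 = (-1655/(-185) + 511/204) - 1*3496 = (-1655*(-1/185) + 511*(1/204)) - 3496 = (331/37 + 511/204) - 3496 = 86431/7548 - 3496 = -26301377/7548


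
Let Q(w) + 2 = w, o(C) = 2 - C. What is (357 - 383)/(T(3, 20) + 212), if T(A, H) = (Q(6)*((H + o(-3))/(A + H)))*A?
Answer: -299/2588 ≈ -0.11553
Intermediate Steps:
Q(w) = -2 + w
T(A, H) = 4*A*(5 + H)/(A + H) (T(A, H) = ((-2 + 6)*((H + (2 - 1*(-3)))/(A + H)))*A = (4*((H + (2 + 3))/(A + H)))*A = (4*((H + 5)/(A + H)))*A = (4*((5 + H)/(A + H)))*A = (4*(5 + H)/(A + H))*A = 4*A*(5 + H)/(A + H))
(357 - 383)/(T(3, 20) + 212) = (357 - 383)/(4*3*(5 + 20)/(3 + 20) + 212) = -26/(4*3*25/23 + 212) = -26/(4*3*(1/23)*25 + 212) = -26/(300/23 + 212) = -26/5176/23 = -26*23/5176 = -299/2588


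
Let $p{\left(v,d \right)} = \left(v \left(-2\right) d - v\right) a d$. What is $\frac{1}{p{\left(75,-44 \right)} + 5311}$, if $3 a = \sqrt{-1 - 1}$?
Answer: $\frac{5311}{18345186721} + \frac{95700 i \sqrt{2}}{18345186721} \approx 2.895 \cdot 10^{-7} + 7.3774 \cdot 10^{-6} i$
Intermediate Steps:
$a = \frac{i \sqrt{2}}{3}$ ($a = \frac{\sqrt{-1 - 1}}{3} = \frac{\sqrt{-2}}{3} = \frac{i \sqrt{2}}{3} \approx 0.4714 i$)
$p{\left(v,d \right)} = \frac{i d \sqrt{2} \left(- v - 2 d v\right)}{3}$ ($p{\left(v,d \right)} = \left(v \left(-2\right) d - v\right) \frac{i \sqrt{2}}{3} d = \left(- 2 v d - v\right) \frac{i \sqrt{2}}{3} d = \left(- 2 d v - v\right) \frac{i \sqrt{2}}{3} d = \left(- v - 2 d v\right) \frac{i \sqrt{2}}{3} d = \frac{i \sqrt{2} \left(- v - 2 d v\right)}{3} d = \frac{i d \sqrt{2} \left(- v - 2 d v\right)}{3}$)
$\frac{1}{p{\left(75,-44 \right)} + 5311} = \frac{1}{\left(- \frac{1}{3}\right) i \left(-44\right) 75 \sqrt{2} \left(1 + 2 \left(-44\right)\right) + 5311} = \frac{1}{\left(- \frac{1}{3}\right) i \left(-44\right) 75 \sqrt{2} \left(1 - 88\right) + 5311} = \frac{1}{\left(- \frac{1}{3}\right) i \left(-44\right) 75 \sqrt{2} \left(-87\right) + 5311} = \frac{1}{- 95700 i \sqrt{2} + 5311} = \frac{1}{5311 - 95700 i \sqrt{2}}$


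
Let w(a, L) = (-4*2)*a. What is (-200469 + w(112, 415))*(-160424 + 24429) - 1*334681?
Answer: 27384298494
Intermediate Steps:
w(a, L) = -8*a
(-200469 + w(112, 415))*(-160424 + 24429) - 1*334681 = (-200469 - 8*112)*(-160424 + 24429) - 1*334681 = (-200469 - 896)*(-135995) - 334681 = -201365*(-135995) - 334681 = 27384633175 - 334681 = 27384298494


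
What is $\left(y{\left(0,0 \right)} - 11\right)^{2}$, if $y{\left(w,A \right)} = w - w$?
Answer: $121$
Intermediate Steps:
$y{\left(w,A \right)} = 0$
$\left(y{\left(0,0 \right)} - 11\right)^{2} = \left(0 - 11\right)^{2} = \left(-11\right)^{2} = 121$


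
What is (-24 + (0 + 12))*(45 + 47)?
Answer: -1104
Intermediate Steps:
(-24 + (0 + 12))*(45 + 47) = (-24 + 12)*92 = -12*92 = -1104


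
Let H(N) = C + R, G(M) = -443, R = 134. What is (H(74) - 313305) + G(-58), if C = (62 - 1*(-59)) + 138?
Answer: -313355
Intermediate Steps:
C = 259 (C = (62 + 59) + 138 = 121 + 138 = 259)
H(N) = 393 (H(N) = 259 + 134 = 393)
(H(74) - 313305) + G(-58) = (393 - 313305) - 443 = -312912 - 443 = -313355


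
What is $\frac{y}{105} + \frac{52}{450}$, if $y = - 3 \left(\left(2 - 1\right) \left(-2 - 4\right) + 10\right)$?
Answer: $\frac{2}{1575} \approx 0.0012698$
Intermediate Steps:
$y = -12$ ($y = - 3 \left(1 \left(-6\right) + 10\right) = - 3 \left(-6 + 10\right) = \left(-3\right) 4 = -12$)
$\frac{y}{105} + \frac{52}{450} = - \frac{12}{105} + \frac{52}{450} = \left(-12\right) \frac{1}{105} + 52 \cdot \frac{1}{450} = - \frac{4}{35} + \frac{26}{225} = \frac{2}{1575}$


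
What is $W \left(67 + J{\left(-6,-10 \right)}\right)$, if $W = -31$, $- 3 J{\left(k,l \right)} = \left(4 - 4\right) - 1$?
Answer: $- \frac{6262}{3} \approx -2087.3$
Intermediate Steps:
$J{\left(k,l \right)} = \frac{1}{3}$ ($J{\left(k,l \right)} = - \frac{\left(4 - 4\right) - 1}{3} = - \frac{0 - 1}{3} = \left(- \frac{1}{3}\right) \left(-1\right) = \frac{1}{3}$)
$W \left(67 + J{\left(-6,-10 \right)}\right) = - 31 \left(67 + \frac{1}{3}\right) = \left(-31\right) \frac{202}{3} = - \frac{6262}{3}$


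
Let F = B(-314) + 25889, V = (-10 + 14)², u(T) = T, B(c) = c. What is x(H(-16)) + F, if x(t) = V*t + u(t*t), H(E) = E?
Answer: 25575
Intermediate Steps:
V = 16 (V = 4² = 16)
x(t) = t² + 16*t (x(t) = 16*t + t*t = 16*t + t² = t² + 16*t)
F = 25575 (F = -314 + 25889 = 25575)
x(H(-16)) + F = -16*(16 - 16) + 25575 = -16*0 + 25575 = 0 + 25575 = 25575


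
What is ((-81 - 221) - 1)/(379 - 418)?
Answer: 101/13 ≈ 7.7692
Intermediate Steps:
((-81 - 221) - 1)/(379 - 418) = (-302 - 1)/(-39) = -303*(-1/39) = 101/13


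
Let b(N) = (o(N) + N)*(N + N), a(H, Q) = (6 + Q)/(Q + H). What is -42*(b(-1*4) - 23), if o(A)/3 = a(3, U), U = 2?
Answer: 6174/5 ≈ 1234.8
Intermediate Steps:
a(H, Q) = (6 + Q)/(H + Q)
o(A) = 24/5 (o(A) = 3*((6 + 2)/(3 + 2)) = 3*(8/5) = 24/5)
b(N) = 2*N*(24/5 + N) (b(N) = (24/5 + N)*(N + N) = (24/5 + N)*(2*N) = 2*N*(24/5 + N))
-42*(b(-1*4) - 23) = -42*(2*(-1*4)*(24 + 5*(-1*4))/5 - 23) = -42*((⅖)*(-4)*(24 + 5*(-4)) - 23) = -42*((⅖)*(-4)*(24 - 20) - 23) = -42*((⅖)*(-4)*4 - 23) = -42*(-32/5 - 23) = -42*(-147/5) = 6174/5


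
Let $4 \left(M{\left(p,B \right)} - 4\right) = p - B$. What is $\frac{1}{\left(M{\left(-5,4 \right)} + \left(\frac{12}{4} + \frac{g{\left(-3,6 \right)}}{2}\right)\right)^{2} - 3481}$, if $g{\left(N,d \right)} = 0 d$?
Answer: $- \frac{16}{55335} \approx -0.00028915$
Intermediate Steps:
$g{\left(N,d \right)} = 0$
$M{\left(p,B \right)} = 4 - \frac{B}{4} + \frac{p}{4}$ ($M{\left(p,B \right)} = 4 + \frac{p - B}{4} = 4 - \left(- \frac{p}{4} + \frac{B}{4}\right) = 4 - \frac{B}{4} + \frac{p}{4}$)
$\frac{1}{\left(M{\left(-5,4 \right)} + \left(\frac{12}{4} + \frac{g{\left(-3,6 \right)}}{2}\right)\right)^{2} - 3481} = \frac{1}{\left(\left(4 - 1 + \frac{1}{4} \left(-5\right)\right) + \left(\frac{12}{4} + \frac{0}{2}\right)\right)^{2} - 3481} = \frac{1}{\left(\left(4 - 1 - \frac{5}{4}\right) + \left(12 \cdot \frac{1}{4} + 0 \cdot \frac{1}{2}\right)\right)^{2} - 3481} = \frac{1}{\left(\frac{7}{4} + \left(3 + 0\right)\right)^{2} - 3481} = \frac{1}{\left(\frac{7}{4} + 3\right)^{2} - 3481} = \frac{1}{\left(\frac{19}{4}\right)^{2} - 3481} = \frac{1}{\frac{361}{16} - 3481} = \frac{1}{- \frac{55335}{16}} = - \frac{16}{55335}$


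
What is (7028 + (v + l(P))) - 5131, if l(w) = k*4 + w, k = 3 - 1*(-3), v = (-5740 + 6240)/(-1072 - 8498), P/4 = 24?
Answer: 1930219/957 ≈ 2016.9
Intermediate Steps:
P = 96 (P = 4*24 = 96)
v = -50/957 (v = 500/(-9570) = 500*(-1/9570) = -50/957 ≈ -0.052247)
k = 6 (k = 3 + 3 = 6)
l(w) = 24 + w (l(w) = 6*4 + w = 24 + w)
(7028 + (v + l(P))) - 5131 = (7028 + (-50/957 + (24 + 96))) - 5131 = (7028 + (-50/957 + 120)) - 5131 = (7028 + 114790/957) - 5131 = 6840586/957 - 5131 = 1930219/957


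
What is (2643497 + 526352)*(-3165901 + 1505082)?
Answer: -5264545446331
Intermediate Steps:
(2643497 + 526352)*(-3165901 + 1505082) = 3169849*(-1660819) = -5264545446331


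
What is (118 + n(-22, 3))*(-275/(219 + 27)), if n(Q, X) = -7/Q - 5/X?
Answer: -192475/1476 ≈ -130.40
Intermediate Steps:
(118 + n(-22, 3))*(-275/(219 + 27)) = (118 + (-7/(-22) - 5/3))*(-275/(219 + 27)) = (118 + (-7*(-1/22) - 5*⅓))*(-275/246) = (118 + (7/22 - 5/3))*(-275*1/246) = (118 - 89/66)*(-275/246) = (7699/66)*(-275/246) = -192475/1476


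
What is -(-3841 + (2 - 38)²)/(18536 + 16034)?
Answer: 509/6914 ≈ 0.073619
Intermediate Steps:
-(-3841 + (2 - 38)²)/(18536 + 16034) = -(-3841 + (-36)²)/34570 = -(-3841 + 1296)/34570 = -(-2545)/34570 = -1*(-509/6914) = 509/6914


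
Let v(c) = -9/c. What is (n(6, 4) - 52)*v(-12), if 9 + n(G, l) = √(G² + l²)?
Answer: -183/4 + 3*√13/2 ≈ -40.342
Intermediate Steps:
n(G, l) = -9 + √(G² + l²)
(n(6, 4) - 52)*v(-12) = ((-9 + √(6² + 4²)) - 52)*(-9/(-12)) = ((-9 + √(36 + 16)) - 52)*(-9*(-1/12)) = ((-9 + √52) - 52)*(¾) = ((-9 + 2*√13) - 52)*(¾) = (-61 + 2*√13)*(¾) = -183/4 + 3*√13/2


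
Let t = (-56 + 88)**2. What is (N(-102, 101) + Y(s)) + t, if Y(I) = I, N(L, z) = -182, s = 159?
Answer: 1001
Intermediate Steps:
t = 1024 (t = 32**2 = 1024)
(N(-102, 101) + Y(s)) + t = (-182 + 159) + 1024 = -23 + 1024 = 1001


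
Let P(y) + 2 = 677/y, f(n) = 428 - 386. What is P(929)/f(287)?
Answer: -1181/39018 ≈ -0.030268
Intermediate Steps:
f(n) = 42
P(y) = -2 + 677/y
P(929)/f(287) = (-2 + 677/929)/42 = (-2 + 677*(1/929))*(1/42) = (-2 + 677/929)*(1/42) = -1181/929*1/42 = -1181/39018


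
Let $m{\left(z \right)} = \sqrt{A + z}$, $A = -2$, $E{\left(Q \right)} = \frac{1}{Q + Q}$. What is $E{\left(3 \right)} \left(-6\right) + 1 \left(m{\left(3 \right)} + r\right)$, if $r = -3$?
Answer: $-3$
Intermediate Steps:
$E{\left(Q \right)} = \frac{1}{2 Q}$
$m{\left(z \right)} = \sqrt{-2 + z}$
$E{\left(3 \right)} \left(-6\right) + 1 \left(m{\left(3 \right)} + r\right) = \frac{1}{2 \cdot 3} \left(-6\right) + 1 \left(\sqrt{-2 + 3} - 3\right) = \frac{1}{2} \cdot \frac{1}{3} \left(-6\right) + 1 \left(\sqrt{1} - 3\right) = \frac{1}{6} \left(-6\right) + 1 \left(1 - 3\right) = -1 + 1 \left(-2\right) = -1 - 2 = -3$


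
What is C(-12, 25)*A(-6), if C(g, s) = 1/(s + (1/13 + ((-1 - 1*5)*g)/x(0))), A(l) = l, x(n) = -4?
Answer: -39/46 ≈ -0.84783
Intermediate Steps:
C(g, s) = 1/(1/13 + s + 3*g/2) (C(g, s) = 1/(s + (1/13 + ((-1 - 1*5)*g)/(-4))) = 1/(s + (1*(1/13) + ((-1 - 5)*g)*(-¼))) = 1/(s + (1/13 - 6*g*(-¼))) = 1/(s + (1/13 + 3*g/2)) = 1/(1/13 + s + 3*g/2))
C(-12, 25)*A(-6) = (26/(2 + 26*25 + 39*(-12)))*(-6) = (26/(2 + 650 - 468))*(-6) = (26/184)*(-6) = (26*(1/184))*(-6) = (13/92)*(-6) = -39/46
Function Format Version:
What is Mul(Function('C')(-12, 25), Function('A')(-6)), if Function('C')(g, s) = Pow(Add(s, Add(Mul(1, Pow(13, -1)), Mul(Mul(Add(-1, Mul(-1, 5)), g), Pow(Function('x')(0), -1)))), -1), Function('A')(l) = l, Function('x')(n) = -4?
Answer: Rational(-39, 46) ≈ -0.84783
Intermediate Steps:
Function('C')(g, s) = Pow(Add(Rational(1, 13), s, Mul(Rational(3, 2), g)), -1) (Function('C')(g, s) = Pow(Add(s, Add(Mul(1, Pow(13, -1)), Mul(Mul(Add(-1, Mul(-1, 5)), g), Pow(-4, -1)))), -1) = Pow(Add(s, Add(Mul(1, Rational(1, 13)), Mul(Mul(Add(-1, -5), g), Rational(-1, 4)))), -1) = Pow(Add(s, Add(Rational(1, 13), Mul(Mul(-6, g), Rational(-1, 4)))), -1) = Pow(Add(s, Add(Rational(1, 13), Mul(Rational(3, 2), g))), -1) = Pow(Add(Rational(1, 13), s, Mul(Rational(3, 2), g)), -1))
Mul(Function('C')(-12, 25), Function('A')(-6)) = Mul(Mul(26, Pow(Add(2, Mul(26, 25), Mul(39, -12)), -1)), -6) = Mul(Mul(26, Pow(Add(2, 650, -468), -1)), -6) = Mul(Mul(26, Pow(184, -1)), -6) = Mul(Mul(26, Rational(1, 184)), -6) = Mul(Rational(13, 92), -6) = Rational(-39, 46)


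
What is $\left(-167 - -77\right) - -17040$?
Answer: $16950$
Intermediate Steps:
$\left(-167 - -77\right) - -17040 = \left(-167 + 77\right) + 17040 = -90 + 17040 = 16950$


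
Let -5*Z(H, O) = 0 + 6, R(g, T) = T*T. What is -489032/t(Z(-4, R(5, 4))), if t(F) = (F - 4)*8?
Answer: 305645/26 ≈ 11756.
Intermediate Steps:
R(g, T) = T²
Z(H, O) = -6/5 (Z(H, O) = -(0 + 6)/5 = -⅕*6 = -6/5)
t(F) = -32 + 8*F (t(F) = (-4 + F)*8 = -32 + 8*F)
-489032/t(Z(-4, R(5, 4))) = -489032/(-32 + 8*(-6/5)) = -489032/(-32 - 48/5) = -489032/(-208/5) = -489032*(-5/208) = 305645/26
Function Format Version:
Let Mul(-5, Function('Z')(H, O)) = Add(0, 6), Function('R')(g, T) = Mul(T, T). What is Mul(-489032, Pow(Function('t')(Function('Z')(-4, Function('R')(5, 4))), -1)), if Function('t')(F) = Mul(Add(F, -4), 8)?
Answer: Rational(305645, 26) ≈ 11756.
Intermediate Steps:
Function('R')(g, T) = Pow(T, 2)
Function('Z')(H, O) = Rational(-6, 5) (Function('Z')(H, O) = Mul(Rational(-1, 5), Add(0, 6)) = Mul(Rational(-1, 5), 6) = Rational(-6, 5))
Function('t')(F) = Add(-32, Mul(8, F)) (Function('t')(F) = Mul(Add(-4, F), 8) = Add(-32, Mul(8, F)))
Mul(-489032, Pow(Function('t')(Function('Z')(-4, Function('R')(5, 4))), -1)) = Mul(-489032, Pow(Add(-32, Mul(8, Rational(-6, 5))), -1)) = Mul(-489032, Pow(Add(-32, Rational(-48, 5)), -1)) = Mul(-489032, Pow(Rational(-208, 5), -1)) = Mul(-489032, Rational(-5, 208)) = Rational(305645, 26)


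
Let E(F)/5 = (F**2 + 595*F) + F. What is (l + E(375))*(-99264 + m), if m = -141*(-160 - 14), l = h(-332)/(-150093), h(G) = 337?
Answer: -6806983018599080/50031 ≈ -1.3606e+11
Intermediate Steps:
E(F) = 5*F**2 + 2980*F (E(F) = 5*((F**2 + 595*F) + F) = 5*(F**2 + 596*F) = 5*F**2 + 2980*F)
l = -337/150093 (l = 337/(-150093) = 337*(-1/150093) = -337/150093 ≈ -0.0022453)
m = 24534 (m = -141*(-174) = 24534)
(l + E(375))*(-99264 + m) = (-337/150093 + 5*375*(596 + 375))*(-99264 + 24534) = (-337/150093 + 5*375*971)*(-74730) = (-337/150093 + 1820625)*(-74730) = (273263067788/150093)*(-74730) = -6806983018599080/50031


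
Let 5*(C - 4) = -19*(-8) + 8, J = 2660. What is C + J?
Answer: 2696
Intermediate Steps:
C = 36 (C = 4 + (-19*(-8) + 8)/5 = 4 + (152 + 8)/5 = 4 + (⅕)*160 = 4 + 32 = 36)
C + J = 36 + 2660 = 2696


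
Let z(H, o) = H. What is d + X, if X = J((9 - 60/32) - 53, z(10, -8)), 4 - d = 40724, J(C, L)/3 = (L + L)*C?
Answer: -86945/2 ≈ -43473.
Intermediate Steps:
J(C, L) = 6*C*L (J(C, L) = 3*((L + L)*C) = 3*((2*L)*C) = 3*(2*C*L) = 6*C*L)
d = -40720 (d = 4 - 1*40724 = 4 - 40724 = -40720)
X = -5505/2 (X = 6*((9 - 60/32) - 53)*10 = 6*((9 - 60*1/32) - 53)*10 = 6*((9 - 15/8) - 53)*10 = 6*(57/8 - 53)*10 = 6*(-367/8)*10 = -5505/2 ≈ -2752.5)
d + X = -40720 - 5505/2 = -86945/2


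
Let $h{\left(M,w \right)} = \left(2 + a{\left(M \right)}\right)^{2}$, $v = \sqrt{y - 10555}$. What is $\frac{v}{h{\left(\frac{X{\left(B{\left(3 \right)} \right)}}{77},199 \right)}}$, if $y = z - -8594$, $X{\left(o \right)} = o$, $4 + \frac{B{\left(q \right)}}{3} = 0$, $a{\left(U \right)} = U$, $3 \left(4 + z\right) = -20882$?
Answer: $\frac{5929 i \sqrt{80331}}{60492} \approx 27.78 i$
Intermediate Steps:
$z = - \frac{20894}{3}$ ($z = -4 + \frac{1}{3} \left(-20882\right) = -4 - \frac{20882}{3} = - \frac{20894}{3} \approx -6964.7$)
$B{\left(q \right)} = -12$ ($B{\left(q \right)} = -12 + 3 \cdot 0 = -12 + 0 = -12$)
$y = \frac{4888}{3}$ ($y = - \frac{20894}{3} - -8594 = - \frac{20894}{3} + 8594 = \frac{4888}{3} \approx 1629.3$)
$v = \frac{i \sqrt{80331}}{3}$ ($v = \sqrt{\frac{4888}{3} - 10555} = \sqrt{- \frac{26777}{3}} = \frac{i \sqrt{80331}}{3} \approx 94.476 i$)
$h{\left(M,w \right)} = \left(2 + M\right)^{2}$
$\frac{v}{h{\left(\frac{X{\left(B{\left(3 \right)} \right)}}{77},199 \right)}} = \frac{\frac{1}{3} i \sqrt{80331}}{\left(2 - \frac{12}{77}\right)^{2}} = \frac{\frac{1}{3} i \sqrt{80331}}{\left(\frac{142}{77}\right)^{2}} = \frac{\frac{1}{3} i \sqrt{80331}}{\frac{20164}{5929}} = \frac{i \sqrt{80331}}{3} \cdot \frac{5929}{20164} = \frac{5929 i \sqrt{80331}}{60492}$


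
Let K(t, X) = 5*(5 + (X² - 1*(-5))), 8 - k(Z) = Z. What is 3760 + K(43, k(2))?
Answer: 3990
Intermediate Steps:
k(Z) = 8 - Z
K(t, X) = 50 + 5*X² (K(t, X) = 5*(5 + (X² + 5)) = 5*(5 + (5 + X²)) = 5*(10 + X²) = 50 + 5*X²)
3760 + K(43, k(2)) = 3760 + (50 + 5*(8 - 1*2)²) = 3760 + (50 + 5*(8 - 2)²) = 3760 + (50 + 5*6²) = 3760 + (50 + 5*36) = 3760 + (50 + 180) = 3760 + 230 = 3990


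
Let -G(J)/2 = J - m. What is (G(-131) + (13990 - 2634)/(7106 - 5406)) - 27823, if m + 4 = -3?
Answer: -689208/25 ≈ -27568.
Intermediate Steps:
m = -7 (m = -4 - 3 = -7)
G(J) = -14 - 2*J (G(J) = -2*(J - 1*(-7)) = -2*(J + 7) = -2*(7 + J) = -14 - 2*J)
(G(-131) + (13990 - 2634)/(7106 - 5406)) - 27823 = ((-14 - 2*(-131)) + (13990 - 2634)/(7106 - 5406)) - 27823 = ((-14 + 262) + 11356/1700) - 27823 = (248 + 11356*(1/1700)) - 27823 = (248 + 167/25) - 27823 = 6367/25 - 27823 = -689208/25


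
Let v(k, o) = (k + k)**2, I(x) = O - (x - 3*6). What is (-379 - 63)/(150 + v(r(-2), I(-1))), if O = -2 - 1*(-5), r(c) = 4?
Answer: -221/107 ≈ -2.0654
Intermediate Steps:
O = 3 (O = -2 + 5 = 3)
I(x) = 21 - x (I(x) = 3 - (x - 3*6) = 3 - (x - 18) = 3 - (-18 + x) = 3 + (18 - x) = 21 - x)
v(k, o) = 4*k**2 (v(k, o) = (2*k)**2 = 4*k**2)
(-379 - 63)/(150 + v(r(-2), I(-1))) = (-379 - 63)/(150 + 4*4**2) = -442/(150 + 4*16) = -442/(150 + 64) = -442/214 = (1/214)*(-442) = -221/107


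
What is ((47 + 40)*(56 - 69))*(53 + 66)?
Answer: -134589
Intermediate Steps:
((47 + 40)*(56 - 69))*(53 + 66) = (87*(-13))*119 = -1131*119 = -134589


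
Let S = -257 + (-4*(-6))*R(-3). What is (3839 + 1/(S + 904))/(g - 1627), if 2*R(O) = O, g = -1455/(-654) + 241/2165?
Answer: -1107066991100/468510295097 ≈ -2.3629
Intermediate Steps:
g = 1102563/471970 (g = -1455*(-1/654) + 241*(1/2165) = 485/218 + 241/2165 = 1102563/471970 ≈ 2.3361)
R(O) = O/2
S = -293 (S = -257 + (-4*(-6))*((1/2)*(-3)) = -257 + 24*(-3/2) = -257 - 36 = -293)
(3839 + 1/(S + 904))/(g - 1627) = (3839 + 1/(-293 + 904))/(1102563/471970 - 1627) = (3839 + 1/611)/(-766792627/471970) = (3839 + 1/611)*(-471970/766792627) = (2345630/611)*(-471970/766792627) = -1107066991100/468510295097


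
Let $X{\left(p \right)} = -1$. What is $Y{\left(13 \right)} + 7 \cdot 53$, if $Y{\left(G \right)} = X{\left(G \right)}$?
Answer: $370$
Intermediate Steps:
$Y{\left(G \right)} = -1$
$Y{\left(13 \right)} + 7 \cdot 53 = -1 + 7 \cdot 53 = -1 + 371 = 370$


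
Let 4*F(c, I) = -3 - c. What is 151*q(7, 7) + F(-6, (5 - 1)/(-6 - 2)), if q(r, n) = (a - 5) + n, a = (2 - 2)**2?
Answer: 1211/4 ≈ 302.75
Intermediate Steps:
a = 0 (a = 0**2 = 0)
F(c, I) = -3/4 - c/4 (F(c, I) = (-3 - c)/4 = -3/4 - c/4)
q(r, n) = -5 + n (q(r, n) = (0 - 5) + n = -5 + n)
151*q(7, 7) + F(-6, (5 - 1)/(-6 - 2)) = 151*(-5 + 7) + (-3/4 - 1/4*(-6)) = 151*2 + (-3/4 + 3/2) = 302 + 3/4 = 1211/4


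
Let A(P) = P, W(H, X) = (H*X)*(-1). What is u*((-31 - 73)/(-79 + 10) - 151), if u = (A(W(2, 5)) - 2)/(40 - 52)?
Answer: -10315/69 ≈ -149.49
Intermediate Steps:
W(H, X) = -H*X
u = 1 (u = (-1*2*5 - 2)/(40 - 52) = (-10 - 2)/(-12) = -12*(-1/12) = 1)
u*((-31 - 73)/(-79 + 10) - 151) = 1*((-31 - 73)/(-79 + 10) - 151) = 1*(-104/(-69) - 151) = 1*(-104*(-1/69) - 151) = 1*(104/69 - 151) = 1*(-10315/69) = -10315/69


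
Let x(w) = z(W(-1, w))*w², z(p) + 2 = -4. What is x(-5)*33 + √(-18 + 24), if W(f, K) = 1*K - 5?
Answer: -4950 + √6 ≈ -4947.5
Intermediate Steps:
W(f, K) = -5 + K (W(f, K) = K - 5 = -5 + K)
z(p) = -6 (z(p) = -2 - 4 = -6)
x(w) = -6*w²
x(-5)*33 + √(-18 + 24) = -6*(-5)²*33 + √(-18 + 24) = -6*25*33 + √6 = -150*33 + √6 = -4950 + √6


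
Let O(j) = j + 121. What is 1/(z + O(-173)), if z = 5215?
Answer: 1/5163 ≈ 0.00019369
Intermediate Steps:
O(j) = 121 + j
1/(z + O(-173)) = 1/(5215 + (121 - 173)) = 1/(5215 - 52) = 1/5163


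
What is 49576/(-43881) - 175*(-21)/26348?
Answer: -163566539/165168084 ≈ -0.99030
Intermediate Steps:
49576/(-43881) - 175*(-21)/26348 = 49576*(-1/43881) + 3675*(1/26348) = -49576/43881 + 525/3764 = -163566539/165168084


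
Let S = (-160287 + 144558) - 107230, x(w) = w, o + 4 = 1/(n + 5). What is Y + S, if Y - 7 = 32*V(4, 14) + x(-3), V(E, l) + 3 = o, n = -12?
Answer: -862285/7 ≈ -1.2318e+5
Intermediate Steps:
o = -29/7 (o = -4 + 1/(-12 + 5) = -4 + 1/(-7) = -4 - 1/7 = -29/7 ≈ -4.1429)
V(E, l) = -50/7 (V(E, l) = -3 - 29/7 = -50/7)
S = -122959 (S = -15729 - 107230 = -122959)
Y = -1572/7 (Y = 7 + (32*(-50/7) - 3) = 7 + (-1600/7 - 3) = 7 - 1621/7 = -1572/7 ≈ -224.57)
Y + S = -1572/7 - 122959 = -862285/7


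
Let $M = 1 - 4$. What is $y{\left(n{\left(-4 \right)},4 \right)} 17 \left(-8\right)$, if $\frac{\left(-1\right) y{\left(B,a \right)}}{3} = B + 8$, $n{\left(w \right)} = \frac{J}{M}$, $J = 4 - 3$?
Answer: $3128$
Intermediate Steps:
$J = 1$ ($J = 4 - 3 = 1$)
$M = -3$
$n{\left(w \right)} = - \frac{1}{3}$ ($n{\left(w \right)} = 1 \frac{1}{-3} = 1 \left(- \frac{1}{3}\right) = - \frac{1}{3}$)
$y{\left(B,a \right)} = -24 - 3 B$ ($y{\left(B,a \right)} = - 3 \left(B + 8\right) = - 3 \left(8 + B\right) = -24 - 3 B$)
$y{\left(n{\left(-4 \right)},4 \right)} 17 \left(-8\right) = \left(-24 - -1\right) 17 \left(-8\right) = \left(-24 + 1\right) 17 \left(-8\right) = \left(-23\right) 17 \left(-8\right) = \left(-391\right) \left(-8\right) = 3128$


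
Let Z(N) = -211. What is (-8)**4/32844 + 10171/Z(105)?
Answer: -83298017/1732521 ≈ -48.079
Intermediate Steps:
(-8)**4/32844 + 10171/Z(105) = (-8)**4/32844 + 10171/(-211) = 4096*(1/32844) + 10171*(-1/211) = 1024/8211 - 10171/211 = -83298017/1732521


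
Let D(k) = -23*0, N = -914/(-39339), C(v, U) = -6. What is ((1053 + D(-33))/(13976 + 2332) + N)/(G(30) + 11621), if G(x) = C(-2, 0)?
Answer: 2086277/275981180940 ≈ 7.5595e-6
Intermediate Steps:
G(x) = -6
N = 914/39339 (N = -914*(-1/39339) = 914/39339 ≈ 0.023234)
D(k) = 0
((1053 + D(-33))/(13976 + 2332) + N)/(G(30) + 11621) = ((1053 + 0)/(13976 + 2332) + 914/39339)/(-6 + 11621) = (1053/16308 + 914/39339)/11615 = (1053*(1/16308) + 914/39339)*(1/11615) = (39/604 + 914/39339)*(1/11615) = (2086277/23760756)*(1/11615) = 2086277/275981180940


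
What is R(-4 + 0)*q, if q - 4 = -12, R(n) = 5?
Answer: -40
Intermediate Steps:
q = -8 (q = 4 - 12 = -8)
R(-4 + 0)*q = 5*(-8) = -40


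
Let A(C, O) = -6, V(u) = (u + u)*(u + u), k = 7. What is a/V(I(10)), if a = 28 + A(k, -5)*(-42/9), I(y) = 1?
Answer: 14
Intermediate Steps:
V(u) = 4*u**2 (V(u) = (2*u)*(2*u) = 4*u**2)
a = 56 (a = 28 - (-252)/9 = 28 - 6*(-14/3) = 28 + 28 = 56)
a/V(I(10)) = 56/((4*1**2)) = 56/((4*1)) = 56/4 = 56*(1/4) = 14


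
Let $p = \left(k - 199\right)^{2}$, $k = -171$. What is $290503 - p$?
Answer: $153603$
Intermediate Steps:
$p = 136900$ ($p = \left(-171 - 199\right)^{2} = \left(-370\right)^{2} = 136900$)
$290503 - p = 290503 - 136900 = 153603$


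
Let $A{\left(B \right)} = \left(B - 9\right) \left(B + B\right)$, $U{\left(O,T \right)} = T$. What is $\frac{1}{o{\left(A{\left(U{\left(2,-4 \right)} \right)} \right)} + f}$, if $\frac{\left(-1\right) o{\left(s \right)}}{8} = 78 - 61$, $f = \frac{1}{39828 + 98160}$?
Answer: $- \frac{137988}{18766367} \approx -0.0073529$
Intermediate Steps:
$f = \frac{1}{137988} \approx 7.247 \cdot 10^{-6}$
$A{\left(B \right)} = 2 B \left(-9 + B\right)$ ($A{\left(B \right)} = \left(-9 + B\right) 2 B = 2 B \left(-9 + B\right)$)
$o{\left(s \right)} = -136$ ($o{\left(s \right)} = - 8 \left(78 - 61\right) = \left(-8\right) 17 = -136$)
$\frac{1}{o{\left(A{\left(U{\left(2,-4 \right)} \right)} \right)} + f} = \frac{1}{-136 + \frac{1}{137988}} = \frac{1}{- \frac{18766367}{137988}} = - \frac{137988}{18766367}$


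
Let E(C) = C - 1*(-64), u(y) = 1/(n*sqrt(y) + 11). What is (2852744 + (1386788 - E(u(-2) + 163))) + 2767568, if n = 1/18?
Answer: 137355729637/19603 + 9*I*sqrt(2)/19603 ≈ 7.0069e+6 + 0.00064928*I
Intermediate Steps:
n = 1/18 ≈ 0.055556
u(y) = 1/(11 + sqrt(y)/18) (u(y) = 1/(sqrt(y)/18 + 11) = 1/(11 + sqrt(y)/18))
E(C) = 64 + C (E(C) = C + 64 = 64 + C)
(2852744 + (1386788 - E(u(-2) + 163))) + 2767568 = (2852744 + (1386788 - (64 + (18/(198 + sqrt(-2)) + 163)))) + 2767568 = (2852744 + (1386788 - (64 + (18/(198 + I*sqrt(2)) + 163)))) + 2767568 = (2852744 + (1386788 - (64 + (163 + 18/(198 + I*sqrt(2)))))) + 2767568 = (2852744 + (1386788 - (227 + 18/(198 + I*sqrt(2))))) + 2767568 = (2852744 + (1386788 + (-227 - 18/(198 + I*sqrt(2))))) + 2767568 = (2852744 + (1386561 - 18/(198 + I*sqrt(2)))) + 2767568 = (4239305 - 18/(198 + I*sqrt(2))) + 2767568 = 7006873 - 18/(198 + I*sqrt(2))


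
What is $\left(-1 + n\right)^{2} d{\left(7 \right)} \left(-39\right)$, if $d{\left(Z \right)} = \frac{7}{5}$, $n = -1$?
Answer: $- \frac{1092}{5} \approx -218.4$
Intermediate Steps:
$d{\left(Z \right)} = \frac{7}{5}$ ($d{\left(Z \right)} = 7 \cdot \frac{1}{5} = \frac{7}{5}$)
$\left(-1 + n\right)^{2} d{\left(7 \right)} \left(-39\right) = \left(-1 - 1\right)^{2} \cdot \frac{7}{5} \left(-39\right) = \left(-2\right)^{2} \cdot \frac{7}{5} \left(-39\right) = 4 \cdot \frac{7}{5} \left(-39\right) = \frac{28}{5} \left(-39\right) = - \frac{1092}{5}$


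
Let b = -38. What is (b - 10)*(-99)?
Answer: 4752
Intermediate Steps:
(b - 10)*(-99) = (-38 - 10)*(-99) = -48*(-99) = 4752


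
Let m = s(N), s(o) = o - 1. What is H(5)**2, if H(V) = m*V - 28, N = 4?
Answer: 169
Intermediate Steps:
s(o) = -1 + o
m = 3 (m = -1 + 4 = 3)
H(V) = -28 + 3*V (H(V) = 3*V - 28 = -28 + 3*V)
H(5)**2 = (-28 + 3*5)**2 = (-28 + 15)**2 = (-13)**2 = 169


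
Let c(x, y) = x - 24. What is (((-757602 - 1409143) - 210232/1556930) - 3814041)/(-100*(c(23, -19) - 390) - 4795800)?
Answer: 2327916339303/1851462232750 ≈ 1.2573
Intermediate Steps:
c(x, y) = -24 + x
(((-757602 - 1409143) - 210232/1556930) - 3814041)/(-100*(c(23, -19) - 390) - 4795800) = (((-757602 - 1409143) - 210232/1556930) - 3814041)/(-100*((-24 + 23) - 390) - 4795800) = ((-2166745 - 210232*1/1556930) - 3814041)/(-100*(-1 - 390) - 4795800) = ((-2166745 - 105116/778465) - 3814041)/(-100*(-391) - 4795800) = (-1686735251541/778465 - 3814041)/(39100 - 4795800) = -4655832678606/778465/(-4756700) = -4655832678606/778465*(-1/4756700) = 2327916339303/1851462232750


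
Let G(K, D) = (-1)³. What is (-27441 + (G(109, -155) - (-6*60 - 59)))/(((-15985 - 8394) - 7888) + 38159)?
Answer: -27023/5892 ≈ -4.5864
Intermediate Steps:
G(K, D) = -1
(-27441 + (G(109, -155) - (-6*60 - 59)))/(((-15985 - 8394) - 7888) + 38159) = (-27441 + (-1 - (-6*60 - 59)))/(((-15985 - 8394) - 7888) + 38159) = (-27441 + (-1 - (-360 - 59)))/((-24379 - 7888) + 38159) = (-27441 + (-1 - 1*(-419)))/(-32267 + 38159) = (-27441 + (-1 + 419))/5892 = (-27441 + 418)*(1/5892) = -27023*1/5892 = -27023/5892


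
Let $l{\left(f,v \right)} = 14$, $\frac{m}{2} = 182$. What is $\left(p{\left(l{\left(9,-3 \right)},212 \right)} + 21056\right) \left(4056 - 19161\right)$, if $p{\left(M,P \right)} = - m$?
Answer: $-312552660$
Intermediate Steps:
$m = 364$ ($m = 2 \cdot 182 = 364$)
$p{\left(M,P \right)} = -364$ ($p{\left(M,P \right)} = \left(-1\right) 364 = -364$)
$\left(p{\left(l{\left(9,-3 \right)},212 \right)} + 21056\right) \left(4056 - 19161\right) = \left(-364 + 21056\right) \left(4056 - 19161\right) = 20692 \left(-15105\right) = -312552660$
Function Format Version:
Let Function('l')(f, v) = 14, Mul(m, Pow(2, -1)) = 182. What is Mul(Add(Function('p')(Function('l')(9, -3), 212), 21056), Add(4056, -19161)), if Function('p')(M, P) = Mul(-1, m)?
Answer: -312552660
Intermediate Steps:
m = 364 (m = Mul(2, 182) = 364)
Function('p')(M, P) = -364 (Function('p')(M, P) = Mul(-1, 364) = -364)
Mul(Add(Function('p')(Function('l')(9, -3), 212), 21056), Add(4056, -19161)) = Mul(Add(-364, 21056), Add(4056, -19161)) = Mul(20692, -15105) = -312552660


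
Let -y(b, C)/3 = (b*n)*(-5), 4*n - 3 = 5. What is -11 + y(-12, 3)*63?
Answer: -22691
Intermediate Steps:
n = 2 (n = 3/4 + (1/4)*5 = 3/4 + 5/4 = 2)
y(b, C) = 30*b (y(b, C) = -3*b*2*(-5) = -3*2*b*(-5) = -(-30)*b = 30*b)
-11 + y(-12, 3)*63 = -11 + (30*(-12))*63 = -11 - 360*63 = -11 - 22680 = -22691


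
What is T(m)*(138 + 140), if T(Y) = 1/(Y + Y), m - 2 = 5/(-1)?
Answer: -139/3 ≈ -46.333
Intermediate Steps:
m = -3 (m = 2 + 5/(-1) = 2 + 5*(-1) = 2 - 5 = -3)
T(Y) = 1/(2*Y)
T(m)*(138 + 140) = ((1/2)/(-3))*(138 + 140) = ((1/2)*(-1/3))*278 = -1/6*278 = -139/3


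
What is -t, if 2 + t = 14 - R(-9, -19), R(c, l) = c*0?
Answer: -12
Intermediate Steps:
R(c, l) = 0
t = 12 (t = -2 + (14 - 1*0) = -2 + (14 + 0) = -2 + 14 = 12)
-t = -1*12 = -12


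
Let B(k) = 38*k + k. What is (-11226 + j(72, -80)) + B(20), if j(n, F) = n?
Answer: -10374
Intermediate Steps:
B(k) = 39*k
(-11226 + j(72, -80)) + B(20) = (-11226 + 72) + 39*20 = -11154 + 780 = -10374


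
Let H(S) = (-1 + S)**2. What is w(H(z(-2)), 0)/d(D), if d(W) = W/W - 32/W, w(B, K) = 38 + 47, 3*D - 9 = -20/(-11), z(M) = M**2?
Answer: -10115/937 ≈ -10.795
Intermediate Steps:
D = 119/33 (D = 3 + (-20/(-11))/3 = 3 + (-20*(-1/11))/3 = 3 + (1/3)*(20/11) = 3 + 20/33 = 119/33 ≈ 3.6061)
w(B, K) = 85
d(W) = 1 - 32/W
w(H(z(-2)), 0)/d(D) = 85/(((-32 + 119/33)/(119/33))) = 85/(((33/119)*(-937/33))) = 85/(-937/119) = 85*(-119/937) = -10115/937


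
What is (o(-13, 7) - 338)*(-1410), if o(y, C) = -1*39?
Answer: 531570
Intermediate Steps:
o(y, C) = -39
(o(-13, 7) - 338)*(-1410) = (-39 - 338)*(-1410) = -377*(-1410) = 531570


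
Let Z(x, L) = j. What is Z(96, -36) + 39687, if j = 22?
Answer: 39709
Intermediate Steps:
Z(x, L) = 22
Z(96, -36) + 39687 = 22 + 39687 = 39709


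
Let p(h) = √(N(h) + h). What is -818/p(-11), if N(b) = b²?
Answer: -409*√110/55 ≈ -77.993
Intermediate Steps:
p(h) = √(h + h²) (p(h) = √(h² + h) = √(h + h²))
-818/p(-11) = -818*√110/110 = -409*√110/55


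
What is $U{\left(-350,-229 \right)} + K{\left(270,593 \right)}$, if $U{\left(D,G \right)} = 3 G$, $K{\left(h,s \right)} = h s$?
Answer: $159423$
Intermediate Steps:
$U{\left(-350,-229 \right)} + K{\left(270,593 \right)} = 3 \left(-229\right) + 270 \cdot 593 = -687 + 160110 = 159423$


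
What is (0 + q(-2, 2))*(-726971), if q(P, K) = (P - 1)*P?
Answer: -4361826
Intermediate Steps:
q(P, K) = P*(-1 + P) (q(P, K) = (-1 + P)*P = P*(-1 + P))
(0 + q(-2, 2))*(-726971) = (0 - 2*(-1 - 2))*(-726971) = (0 - 2*(-3))*(-726971) = (0 + 6)*(-726971) = 6*(-726971) = -4361826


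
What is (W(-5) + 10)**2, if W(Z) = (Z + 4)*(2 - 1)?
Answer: 81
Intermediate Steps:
W(Z) = 4 + Z (W(Z) = (4 + Z)*1 = 4 + Z)
(W(-5) + 10)**2 = ((4 - 5) + 10)**2 = (-1 + 10)**2 = 9**2 = 81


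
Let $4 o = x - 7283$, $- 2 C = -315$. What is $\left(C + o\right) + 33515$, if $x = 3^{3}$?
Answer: $\frac{63717}{2} \approx 31859.0$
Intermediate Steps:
$C = \frac{315}{2}$ ($C = \left(- \frac{1}{2}\right) \left(-315\right) = \frac{315}{2} \approx 157.5$)
$x = 27$
$o = -1814$ ($o = \frac{27 - 7283}{4} = \frac{1}{4} \left(-7256\right) = -1814$)
$\left(C + o\right) + 33515 = \left(\frac{315}{2} - 1814\right) + 33515 = - \frac{3313}{2} + 33515 = \frac{63717}{2}$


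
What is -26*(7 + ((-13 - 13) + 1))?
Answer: 468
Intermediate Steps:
-26*(7 + ((-13 - 13) + 1)) = -26*(7 + (-26 + 1)) = -26*(7 - 25) = -26*(-18) = 468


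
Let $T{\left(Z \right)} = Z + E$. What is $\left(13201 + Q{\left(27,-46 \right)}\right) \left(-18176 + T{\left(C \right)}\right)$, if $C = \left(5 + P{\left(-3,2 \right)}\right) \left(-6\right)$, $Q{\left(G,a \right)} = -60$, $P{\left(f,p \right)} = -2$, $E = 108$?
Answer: $-237668126$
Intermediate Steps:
$C = -18$ ($C = \left(5 - 2\right) \left(-6\right) = 3 \left(-6\right) = -18$)
$T{\left(Z \right)} = 108 + Z$ ($T{\left(Z \right)} = Z + 108 = 108 + Z$)
$\left(13201 + Q{\left(27,-46 \right)}\right) \left(-18176 + T{\left(C \right)}\right) = \left(13201 - 60\right) \left(-18176 + \left(108 - 18\right)\right) = 13141 \left(-18176 + 90\right) = 13141 \left(-18086\right) = -237668126$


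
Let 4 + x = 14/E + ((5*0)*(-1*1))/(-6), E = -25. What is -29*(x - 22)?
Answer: 19256/25 ≈ 770.24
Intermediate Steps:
x = -114/25 (x = -4 + (14/(-25) + ((5*0)*(-1*1))/(-6)) = -4 + (14*(-1/25) + (0*(-1))*(-1/6)) = -4 + (-14/25 + 0*(-1/6)) = -4 + (-14/25 + 0) = -4 - 14/25 = -114/25 ≈ -4.5600)
-29*(x - 22) = -29*(-114/25 - 22) = -29*(-664/25) = 19256/25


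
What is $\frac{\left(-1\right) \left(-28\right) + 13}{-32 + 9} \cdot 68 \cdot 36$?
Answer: $- \frac{100368}{23} \approx -4363.8$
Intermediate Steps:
$\frac{\left(-1\right) \left(-28\right) + 13}{-32 + 9} \cdot 68 \cdot 36 = \frac{28 + 13}{-23} \cdot 68 \cdot 36 = 41 \left(- \frac{1}{23}\right) 68 \cdot 36 = \left(- \frac{41}{23}\right) 68 \cdot 36 = \left(- \frac{2788}{23}\right) 36 = - \frac{100368}{23}$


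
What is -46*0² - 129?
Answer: -129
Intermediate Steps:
-46*0² - 129 = -46*0 - 129 = 0 - 129 = -129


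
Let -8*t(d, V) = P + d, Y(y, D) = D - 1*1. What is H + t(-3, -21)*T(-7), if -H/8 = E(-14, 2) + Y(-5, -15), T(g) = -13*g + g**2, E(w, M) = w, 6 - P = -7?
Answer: 65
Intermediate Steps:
P = 13 (P = 6 - 1*(-7) = 6 + 7 = 13)
Y(y, D) = -1 + D (Y(y, D) = D - 1 = -1 + D)
T(g) = g**2 - 13*g
t(d, V) = -13/8 - d/8 (t(d, V) = -(13 + d)/8 = -13/8 - d/8)
H = 240 (H = -8*(-14 + (-1 - 15)) = -8*(-14 - 16) = -8*(-30) = 240)
H + t(-3, -21)*T(-7) = 240 + (-13/8 - 1/8*(-3))*(-7*(-13 - 7)) = 240 + (-13/8 + 3/8)*(-7*(-20)) = 240 - 5/4*140 = 240 - 175 = 65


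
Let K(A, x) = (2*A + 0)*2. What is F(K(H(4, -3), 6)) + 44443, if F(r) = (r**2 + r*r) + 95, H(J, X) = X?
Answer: 44826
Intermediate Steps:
K(A, x) = 4*A (K(A, x) = (2*A)*2 = 4*A)
F(r) = 95 + 2*r**2 (F(r) = (r**2 + r**2) + 95 = 2*r**2 + 95 = 95 + 2*r**2)
F(K(H(4, -3), 6)) + 44443 = (95 + 2*(4*(-3))**2) + 44443 = (95 + 2*(-12)**2) + 44443 = (95 + 2*144) + 44443 = (95 + 288) + 44443 = 383 + 44443 = 44826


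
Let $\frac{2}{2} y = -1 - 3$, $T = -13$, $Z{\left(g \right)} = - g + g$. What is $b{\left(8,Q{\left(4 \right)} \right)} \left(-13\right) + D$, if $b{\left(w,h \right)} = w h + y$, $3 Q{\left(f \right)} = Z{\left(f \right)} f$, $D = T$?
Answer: $39$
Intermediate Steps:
$Z{\left(g \right)} = 0$
$D = -13$
$y = -4$ ($y = -1 - 3 = -4$)
$Q{\left(f \right)} = 0$ ($Q{\left(f \right)} = \frac{0 f}{3} = \frac{1}{3} \cdot 0 = 0$)
$b{\left(w,h \right)} = -4 + h w$ ($b{\left(w,h \right)} = w h - 4 = h w - 4 = -4 + h w$)
$b{\left(8,Q{\left(4 \right)} \right)} \left(-13\right) + D = \left(-4 + 0 \cdot 8\right) \left(-13\right) - 13 = \left(-4 + 0\right) \left(-13\right) - 13 = \left(-4\right) \left(-13\right) - 13 = 52 - 13 = 39$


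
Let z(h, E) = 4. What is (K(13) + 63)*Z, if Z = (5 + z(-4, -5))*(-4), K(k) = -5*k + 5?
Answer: -108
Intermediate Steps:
K(k) = 5 - 5*k
Z = -36 (Z = (5 + 4)*(-4) = 9*(-4) = -36)
(K(13) + 63)*Z = ((5 - 5*13) + 63)*(-36) = ((5 - 65) + 63)*(-36) = (-60 + 63)*(-36) = 3*(-36) = -108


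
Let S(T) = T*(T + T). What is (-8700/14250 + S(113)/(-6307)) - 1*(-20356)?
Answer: 12193810824/599165 ≈ 20351.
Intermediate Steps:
S(T) = 2*T² (S(T) = T*(2*T) = 2*T²)
(-8700/14250 + S(113)/(-6307)) - 1*(-20356) = (-8700/14250 + (2*113²)/(-6307)) - 1*(-20356) = (-8700*1/14250 + (2*12769)*(-1/6307)) + 20356 = (-58/95 + 25538*(-1/6307)) + 20356 = (-58/95 - 25538/6307) + 20356 = -2791916/599165 + 20356 = 12193810824/599165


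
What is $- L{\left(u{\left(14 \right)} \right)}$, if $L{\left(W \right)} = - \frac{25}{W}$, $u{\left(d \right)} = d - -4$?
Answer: $\frac{25}{18} \approx 1.3889$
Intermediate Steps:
$u{\left(d \right)} = 4 + d$ ($u{\left(d \right)} = d + 4 = 4 + d$)
$- L{\left(u{\left(14 \right)} \right)} = - \frac{-25}{4 + 14} = - \frac{-25}{18} = \left(-1\right) \left(- \frac{25}{18}\right) = \frac{25}{18}$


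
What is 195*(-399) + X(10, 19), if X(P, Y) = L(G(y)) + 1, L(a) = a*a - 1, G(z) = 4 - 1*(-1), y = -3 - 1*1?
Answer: -77780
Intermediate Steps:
y = -4 (y = -3 - 1 = -4)
G(z) = 5 (G(z) = 4 + 1 = 5)
L(a) = -1 + a² (L(a) = a² - 1 = -1 + a²)
X(P, Y) = 25 (X(P, Y) = (-1 + 5²) + 1 = (-1 + 25) + 1 = 24 + 1 = 25)
195*(-399) + X(10, 19) = 195*(-399) + 25 = -77805 + 25 = -77780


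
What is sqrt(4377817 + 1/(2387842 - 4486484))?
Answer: sqrt(114090010215202434)/161434 ≈ 2092.3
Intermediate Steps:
sqrt(4377817 + 1/(2387842 - 4486484)) = sqrt(4377817 + 1/(-2098642)) = sqrt(4377817 - 1/2098642) = sqrt(9187470624513/2098642) = sqrt(114090010215202434)/161434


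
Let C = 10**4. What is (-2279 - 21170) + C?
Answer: -13449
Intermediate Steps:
C = 10000
(-2279 - 21170) + C = (-2279 - 21170) + 10000 = -23449 + 10000 = -13449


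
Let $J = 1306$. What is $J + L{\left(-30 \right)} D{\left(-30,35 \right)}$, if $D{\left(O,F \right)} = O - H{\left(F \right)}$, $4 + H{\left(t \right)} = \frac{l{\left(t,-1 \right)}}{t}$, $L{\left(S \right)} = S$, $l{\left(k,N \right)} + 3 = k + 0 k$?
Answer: $\frac{14794}{7} \approx 2113.4$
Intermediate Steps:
$l{\left(k,N \right)} = -3 + k$ ($l{\left(k,N \right)} = -3 + \left(k + 0 k\right) = -3 + \left(k + 0\right) = -3 + k$)
$H{\left(t \right)} = -4 + \frac{-3 + t}{t}$
$D{\left(O,F \right)} = 3 + O + \frac{3}{F}$ ($D{\left(O,F \right)} = O - \left(-3 - \frac{3}{F}\right) = O + \left(3 + \frac{3}{F}\right) = 3 + O + \frac{3}{F}$)
$J + L{\left(-30 \right)} D{\left(-30,35 \right)} = 1306 - 30 \left(3 - 30 + \frac{3}{35}\right) = 1306 - - \frac{5652}{7} = 1306 + \frac{5652}{7} = \frac{14794}{7}$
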